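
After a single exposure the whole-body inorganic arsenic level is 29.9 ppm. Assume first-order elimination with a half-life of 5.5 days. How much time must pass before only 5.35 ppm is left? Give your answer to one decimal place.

13.7 days

Fraction remaining = 5.35/29.9 ≈ 0.17893.
n = log₂(29.9/5.35) = ln(5.5888)/ln 2 ≈ 2.4825 half-lives.
t = n × t½ = 2.4825 × 5.5 ≈ 13.654 days.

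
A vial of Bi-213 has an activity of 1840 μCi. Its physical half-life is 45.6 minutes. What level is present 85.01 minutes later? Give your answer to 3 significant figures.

Number of half-lives: n = 85.01/45.6 ≈ 1.8643.
Remaining = 1840 × (1/2)^1.8643 = 1840 × 0.27467 ≈ 505.38 μCi.

505 μCi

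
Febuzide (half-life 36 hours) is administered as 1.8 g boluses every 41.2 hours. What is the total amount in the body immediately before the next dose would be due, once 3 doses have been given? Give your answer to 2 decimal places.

1.35 g

The 3 doses were given 123.6, 82.4, 41.2 hours ago.
Total = 1.8·(1/2)^(123.6/36) + 1.8·(1/2)^(82.4/36) + 1.8·(1/2)^(41.2/36)
      = 0.16662 + 0.36834 + 0.81425 ≈ 1.3492 g.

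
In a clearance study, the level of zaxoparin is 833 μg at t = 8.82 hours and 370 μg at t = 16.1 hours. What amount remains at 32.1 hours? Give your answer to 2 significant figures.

Over Δt = 16.1 − 8.82 = 7.28 hours, the level fell by a factor of 833/370 ≈ 2.2514.
n = log₂(2.2514) ≈ 1.1708 half-lives, so t½ = 7.28/1.1708 ≈ 6.218 hours.
From t = 16.1 to t = 32.1: 370 × (1/2)^((32.1−16.1)/6.218) ≈ 62.173 μg.

62 μg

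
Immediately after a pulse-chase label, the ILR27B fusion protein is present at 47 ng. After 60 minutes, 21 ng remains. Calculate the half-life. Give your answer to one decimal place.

51.6 minutes

A/A₀ = 21/47 ≈ 0.44681.
n = log₂(2.2381) ≈ 1.1623 half-lives elapsed in 60 minutes.
t½ = 60/1.1623 ≈ 51.623 minutes.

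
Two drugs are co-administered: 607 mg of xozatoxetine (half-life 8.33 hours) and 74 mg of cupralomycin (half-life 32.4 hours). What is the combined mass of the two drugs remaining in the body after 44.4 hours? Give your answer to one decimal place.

xozatoxetine: 607 × (1/2)^(44.4/8.33) = 607 × (1/2)^5.3301 ≈ 15.089 mg.
cupralomycin: 74 × (1/2)^(44.4/32.4) = 74 × (1/2)^1.3704 ≈ 28.623 mg.
Total = 15.089 + 28.623 ≈ 43.712 mg.

43.7 mg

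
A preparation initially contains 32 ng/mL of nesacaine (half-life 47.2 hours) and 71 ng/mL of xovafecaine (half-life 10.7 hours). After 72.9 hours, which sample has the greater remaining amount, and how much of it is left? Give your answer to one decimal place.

nesacaine: 32 × (1/2)^1.5445 ≈ 10.97 ng/mL.
xovafecaine: 71 × (1/2)^6.8131 ≈ 0.63142 ng/mL.
Nesacaine has more remaining, at ≈ 10.97 ng/mL.

nesacaine, 11.0 ng/mL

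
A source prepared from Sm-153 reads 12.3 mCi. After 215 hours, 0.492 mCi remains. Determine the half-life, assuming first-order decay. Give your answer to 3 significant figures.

46.3 hours

A/A₀ = 0.492/12.3 ≈ 0.04.
n = log₂(25) ≈ 4.6439 half-lives elapsed in 215 hours.
t½ = 215/4.6439 ≈ 46.298 hours.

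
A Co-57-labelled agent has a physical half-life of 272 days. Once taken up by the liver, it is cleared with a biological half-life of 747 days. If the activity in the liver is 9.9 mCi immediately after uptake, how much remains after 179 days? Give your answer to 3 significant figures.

1/t_eff = 1/t_phys + 1/t_biol = 1/272 + 1/747 = 0.0050152 per day.
t_eff = 272 × 747 / (272 + 747) ≈ 199.4 days.
Remaining = 9.9 × (1/2)^(179/199.4) = 9.9 × (1/2)^0.89771 ≈ 5.3137 mCi.

5.31 mCi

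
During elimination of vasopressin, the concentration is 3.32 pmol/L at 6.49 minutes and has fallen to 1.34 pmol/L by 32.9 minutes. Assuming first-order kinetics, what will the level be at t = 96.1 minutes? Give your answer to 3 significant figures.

0.153 pmol/L

Over Δt = 32.9 − 6.49 = 26.41 minutes, the level fell by a factor of 3.32/1.34 ≈ 2.4776.
n = log₂(2.4776) ≈ 1.309 half-lives, so t½ = 26.41/1.309 ≈ 20.176 minutes.
From t = 32.9 to t = 96.1: 1.34 × (1/2)^((96.1−32.9)/20.176) ≈ 0.15282 pmol/L.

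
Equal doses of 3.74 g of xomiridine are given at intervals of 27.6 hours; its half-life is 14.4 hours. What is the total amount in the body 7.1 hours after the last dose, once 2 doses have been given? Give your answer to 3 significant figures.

3.36 g

The 2 doses were given 34.7, 7.1 hours ago.
Total = 3.74·(1/2)^(34.7/14.4) + 3.74·(1/2)^(7.1/14.4)
      = 0.70384 + 2.6573 ≈ 3.3612 g.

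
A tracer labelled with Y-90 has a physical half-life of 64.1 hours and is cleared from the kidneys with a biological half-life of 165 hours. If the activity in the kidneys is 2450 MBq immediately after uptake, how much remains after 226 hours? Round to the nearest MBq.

82 MBq

1/t_eff = 1/t_phys + 1/t_biol = 1/64.1 + 1/165 = 0.021661 per hour.
t_eff = 64.1 × 165 / (64.1 + 165) ≈ 46.165 hours.
Remaining = 2450 × (1/2)^(226/46.165) = 2450 × (1/2)^4.8954 ≈ 82.318 MBq.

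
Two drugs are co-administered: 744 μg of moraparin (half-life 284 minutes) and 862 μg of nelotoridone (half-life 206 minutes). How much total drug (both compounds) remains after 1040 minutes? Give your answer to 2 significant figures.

85 μg

moraparin: 744 × (1/2)^(1040/284) = 744 × (1/2)^3.662 ≈ 58.777 μg.
nelotoridone: 862 × (1/2)^(1040/206) = 862 × (1/2)^5.0485 ≈ 26.046 μg.
Total = 58.777 + 26.046 ≈ 84.823 μg.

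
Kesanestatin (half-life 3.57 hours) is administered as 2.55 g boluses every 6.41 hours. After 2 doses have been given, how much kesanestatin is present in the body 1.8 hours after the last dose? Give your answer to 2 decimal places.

2.32 g

The 2 doses were given 8.21, 1.8 hours ago.
Total = 2.55·(1/2)^(8.21/3.57) + 2.55·(1/2)^(1.8/3.57)
      = 0.51791 + 1.7979 ≈ 2.3158 g.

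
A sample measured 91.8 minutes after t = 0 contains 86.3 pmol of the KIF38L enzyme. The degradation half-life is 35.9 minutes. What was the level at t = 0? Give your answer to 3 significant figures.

Number of half-lives elapsed: n = 91.8/35.9 ≈ 2.5571.
A₀ = A × 2^n = 86.3 × 2^2.5571 = 86.3 × 5.8852 ≈ 507.9 pmol.

508 pmol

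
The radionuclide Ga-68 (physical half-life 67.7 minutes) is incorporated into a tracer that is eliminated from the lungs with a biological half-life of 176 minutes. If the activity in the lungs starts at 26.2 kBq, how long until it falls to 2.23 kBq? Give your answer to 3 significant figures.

1/t_eff = 1/t_phys + 1/t_biol = 1/67.7 + 1/176 = 0.020453 per minute.
t_eff = 67.7 × 176 / (67.7 + 176) ≈ 48.893 minutes.
n = log₂(26.2/2.23) ≈ 3.5545; t = 3.5545 × 48.893 ≈ 173.79 minutes.

174 minutes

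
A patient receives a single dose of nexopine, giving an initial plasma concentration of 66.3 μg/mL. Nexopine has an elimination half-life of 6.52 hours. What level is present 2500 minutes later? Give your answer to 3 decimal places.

Convert the elapsed time: 2500 minutes = 41.6667 hours.
Number of half-lives: n = 41.6667/6.52 ≈ 6.3906.
Remaining = 66.3 × (1/2)^6.3906 = 66.3 × 0.011919 ≈ 0.79023 μg/mL.

0.790 μg/mL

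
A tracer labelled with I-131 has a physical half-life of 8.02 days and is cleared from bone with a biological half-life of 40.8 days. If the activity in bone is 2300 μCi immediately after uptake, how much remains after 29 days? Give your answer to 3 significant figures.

115 μCi

1/t_eff = 1/t_phys + 1/t_biol = 1/8.02 + 1/40.8 = 0.1492 per day.
t_eff = 8.02 × 40.8 / (8.02 + 40.8) ≈ 6.7025 days.
Remaining = 2300 × (1/2)^(29/6.7025) = 2300 × (1/2)^4.3267 ≈ 114.62 μCi.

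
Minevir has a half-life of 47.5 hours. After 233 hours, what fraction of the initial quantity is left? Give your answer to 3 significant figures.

n = 233/47.5 ≈ 4.9053 half-lives.
Fraction remaining = (1/2)^4.9053 ≈ 0.033371.

0.0334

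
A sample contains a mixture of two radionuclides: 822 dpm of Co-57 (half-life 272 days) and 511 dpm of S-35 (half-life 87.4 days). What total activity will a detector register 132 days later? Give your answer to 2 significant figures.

770 dpm

Co-57: 822 × (1/2)^(132/272) = 822 × (1/2)^0.48529 ≈ 587.2 dpm.
S-35: 511 × (1/2)^(132/87.4) = 511 × (1/2)^1.5103 ≈ 179.38 dpm.
Total = 587.2 + 179.38 ≈ 766.58 dpm.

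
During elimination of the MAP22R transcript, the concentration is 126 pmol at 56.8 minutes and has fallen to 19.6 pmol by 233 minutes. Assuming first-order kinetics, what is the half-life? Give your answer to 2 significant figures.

66 minutes

Over Δt = 233 − 56.8 = 176.2 minutes, the level fell by a factor of 126/19.6 ≈ 6.4286.
n = log₂(6.4286) ≈ 2.6845 half-lives, so t½ = 176.2/2.6845 ≈ 65.636 minutes.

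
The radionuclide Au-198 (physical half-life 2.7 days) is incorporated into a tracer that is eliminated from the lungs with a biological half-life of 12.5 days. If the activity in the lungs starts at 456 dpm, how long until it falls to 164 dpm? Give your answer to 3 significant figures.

1/t_eff = 1/t_phys + 1/t_biol = 1/2.7 + 1/12.5 = 0.45037 per day.
t_eff = 2.7 × 12.5 / (2.7 + 12.5) ≈ 2.2204 days.
n = log₂(456/164) ≈ 1.4753; t = 1.4753 × 2.2204 ≈ 3.2758 days.

3.28 days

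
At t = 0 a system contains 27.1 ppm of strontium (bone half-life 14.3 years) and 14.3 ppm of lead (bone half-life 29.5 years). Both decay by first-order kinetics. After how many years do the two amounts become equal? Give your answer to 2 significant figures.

Set 27.1·(1/2)^(t/14.3) = 14.3·(1/2)^(t/29.5).
Taking log₂: log₂(27.1/14.3) = t·(1/14.3 − 1/29.5).
log₂(1.8951) = 0.92228; 1/14.3 − 1/29.5 = 0.036032.
t = 0.92228 / 0.036032 ≈ 25.596 years.

26 years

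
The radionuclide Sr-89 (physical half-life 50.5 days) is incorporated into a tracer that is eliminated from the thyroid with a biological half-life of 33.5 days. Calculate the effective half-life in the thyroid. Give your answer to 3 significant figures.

20.1 days

1/t_eff = 1/t_phys + 1/t_biol = 1/50.5 + 1/33.5 = 0.049653 per day.
t_eff = 50.5 × 33.5 / (50.5 + 33.5) ≈ 20.14 days.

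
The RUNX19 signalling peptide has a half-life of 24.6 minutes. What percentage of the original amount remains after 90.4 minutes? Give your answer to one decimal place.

7.8%

n = 90.4/24.6 ≈ 3.6748 half-lives.
Fraction remaining = (1/2)^3.6748 ≈ 0.078303, i.e. 7.8303%.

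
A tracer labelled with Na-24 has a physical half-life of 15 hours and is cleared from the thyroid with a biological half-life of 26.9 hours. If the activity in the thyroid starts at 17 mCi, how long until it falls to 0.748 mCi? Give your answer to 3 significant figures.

1/t_eff = 1/t_phys + 1/t_biol = 1/15 + 1/26.9 = 0.10384 per hour.
t_eff = 15 × 26.9 / (15 + 26.9) ≈ 9.6301 hours.
n = log₂(17/0.748) ≈ 4.5064; t = 4.5064 × 9.6301 ≈ 43.396 hours.

43.4 hours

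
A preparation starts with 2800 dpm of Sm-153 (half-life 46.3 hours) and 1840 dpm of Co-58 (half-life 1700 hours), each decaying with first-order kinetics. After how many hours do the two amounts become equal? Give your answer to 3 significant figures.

28.8 hours

Set 2800·(1/2)^(t/46.3) = 1840·(1/2)^(t/1700).
Taking log₂: log₂(2800/1840) = t·(1/46.3 − 1/1700).
log₂(1.5217) = 0.60572; 1/46.3 − 1/1700 = 0.02101.
t = 0.60572 / 0.02101 ≈ 28.83 hours.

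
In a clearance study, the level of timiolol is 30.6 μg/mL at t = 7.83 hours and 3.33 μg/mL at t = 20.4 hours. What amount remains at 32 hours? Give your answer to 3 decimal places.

Over Δt = 20.4 − 7.83 = 12.57 hours, the level fell by a factor of 30.6/3.33 ≈ 9.1892.
n = log₂(9.1892) ≈ 3.1999 half-lives, so t½ = 12.57/3.1999 ≈ 3.9282 hours.
From t = 20.4 to t = 32: 3.33 × (1/2)^((32−20.4)/3.9282) ≈ 0.43003 μg/mL.

0.430 μg/mL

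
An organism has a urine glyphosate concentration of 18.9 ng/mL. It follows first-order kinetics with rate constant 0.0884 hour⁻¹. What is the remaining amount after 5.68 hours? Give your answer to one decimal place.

11.4 ng/mL

t½ = ln 2 / λ = 0.69315 / 0.0884 ≈ 7.841 hours.
Number of half-lives: n = 5.68/7.841 ≈ 0.72439.
Remaining = 18.9 × (1/2)^0.72439 = 18.9 × 0.60525 ≈ 11.439 ng/mL.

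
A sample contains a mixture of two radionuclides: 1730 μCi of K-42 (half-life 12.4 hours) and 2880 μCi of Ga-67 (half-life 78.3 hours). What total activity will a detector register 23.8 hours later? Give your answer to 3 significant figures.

2790 μCi

K-42: 1730 × (1/2)^(23.8/12.4) = 1730 × (1/2)^1.9194 ≈ 457.36 μCi.
Ga-67: 2880 × (1/2)^(23.8/78.3) = 2880 × (1/2)^0.30396 ≈ 2332.9 μCi.
Total = 457.36 + 2332.9 ≈ 2790.2 μCi.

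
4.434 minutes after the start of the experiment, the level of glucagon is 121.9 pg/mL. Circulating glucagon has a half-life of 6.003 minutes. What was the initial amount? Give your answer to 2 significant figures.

200 pg/mL

Number of half-lives elapsed: n = 4.434/6.003 ≈ 0.73863.
A₀ = A × 2^n = 121.9 × 2^0.73863 = 121.9 × 1.6686 ≈ 203.4 pg/mL.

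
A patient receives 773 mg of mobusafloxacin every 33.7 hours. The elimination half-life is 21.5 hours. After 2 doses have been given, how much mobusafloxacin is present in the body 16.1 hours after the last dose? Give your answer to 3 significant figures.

The 2 doses were given 49.8, 16.1 hours ago.
Total = 773·(1/2)^(49.8/21.5) + 773·(1/2)^(16.1/21.5)
      = 155.21 + 460 ≈ 615.21 mg.

615 mg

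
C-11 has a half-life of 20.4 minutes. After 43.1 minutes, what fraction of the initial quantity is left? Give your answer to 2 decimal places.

0.23

n = 43.1/20.4 ≈ 2.1127 half-lives.
Fraction remaining = (1/2)^2.1127 ≈ 0.23121.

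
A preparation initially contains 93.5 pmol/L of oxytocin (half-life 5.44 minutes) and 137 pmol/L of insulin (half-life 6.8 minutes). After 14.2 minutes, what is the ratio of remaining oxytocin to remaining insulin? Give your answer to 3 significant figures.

0.475

oxytocin: 93.5 × (1/2)^(14.2/5.44) = 93.5 × (1/2)^2.6103 ≈ 15.312 pmol/L.
insulin: 137 × (1/2)^(14.2/6.8) = 137 × (1/2)^2.0882 ≈ 32.218 pmol/L.
Ratio ≈ 15.312 / 32.218 ≈ 0.47526.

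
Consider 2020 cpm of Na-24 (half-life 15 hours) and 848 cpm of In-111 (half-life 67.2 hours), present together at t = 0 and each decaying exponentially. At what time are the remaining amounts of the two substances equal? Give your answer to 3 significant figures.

24.2 hours

Set 2020·(1/2)^(t/15) = 848·(1/2)^(t/67.2).
Taking log₂: log₂(2020/848) = t·(1/15 − 1/67.2).
log₂(2.3821) = 1.2522; 1/15 − 1/67.2 = 0.051786.
t = 1.2522 / 0.051786 ≈ 24.181 hours.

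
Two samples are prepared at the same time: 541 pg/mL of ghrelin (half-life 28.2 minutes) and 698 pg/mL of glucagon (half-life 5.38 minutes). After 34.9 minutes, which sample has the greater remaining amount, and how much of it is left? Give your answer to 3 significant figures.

ghrelin, 229 pg/mL

ghrelin: 541 × (1/2)^1.2376 ≈ 229.43 pg/mL.
glucagon: 698 × (1/2)^6.487 ≈ 7.7817 pg/mL.
Ghrelin has more remaining, at ≈ 229.43 pg/mL.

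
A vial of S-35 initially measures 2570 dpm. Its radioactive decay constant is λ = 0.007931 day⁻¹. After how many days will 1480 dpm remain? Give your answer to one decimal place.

t½ = ln 2 / λ = 0.69315 / 0.007931 ≈ 87.397 days.
Fraction remaining = 1480/2570 ≈ 0.57588.
n = log₂(2570/1480) = ln(1.7365)/ln 2 ≈ 0.79617 half-lives.
t = n × t½ = 0.79617 × 87.397 ≈ 69.583 days.

69.6 days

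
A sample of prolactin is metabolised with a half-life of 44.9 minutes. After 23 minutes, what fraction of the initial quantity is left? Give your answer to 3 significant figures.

n = 23/44.9 ≈ 0.51225 half-lives.
Fraction remaining = (1/2)^0.51225 ≈ 0.70113.

0.701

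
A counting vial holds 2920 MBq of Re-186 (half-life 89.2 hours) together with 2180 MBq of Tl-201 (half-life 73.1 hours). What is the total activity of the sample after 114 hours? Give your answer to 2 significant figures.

1900 MBq

Re-186: 2920 × (1/2)^(114/89.2) = 2920 × (1/2)^1.278 ≈ 1204.1 MBq.
Tl-201: 2180 × (1/2)^(114/73.1) = 2180 × (1/2)^1.5595 ≈ 739.6 MBq.
Total = 1204.1 + 739.6 ≈ 1943.7 MBq.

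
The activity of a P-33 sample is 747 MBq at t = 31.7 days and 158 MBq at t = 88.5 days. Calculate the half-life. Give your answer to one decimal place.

25.3 days

Over Δt = 88.5 − 31.7 = 56.8 days, the level fell by a factor of 747/158 ≈ 4.7278.
n = log₂(4.7278) ≈ 2.2412 half-lives, so t½ = 56.8/2.2412 ≈ 25.344 days.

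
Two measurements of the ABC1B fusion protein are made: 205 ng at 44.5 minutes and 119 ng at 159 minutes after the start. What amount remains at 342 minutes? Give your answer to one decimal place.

Over Δt = 159 − 44.5 = 114.5 minutes, the level fell by a factor of 205/119 ≈ 1.7227.
n = log₂(1.7227) ≈ 0.78466 half-lives, so t½ = 114.5/0.78466 ≈ 145.92 minutes.
From t = 159 to t = 342: 119 × (1/2)^((342−159)/145.92) ≈ 49.892 ng.

49.9 ng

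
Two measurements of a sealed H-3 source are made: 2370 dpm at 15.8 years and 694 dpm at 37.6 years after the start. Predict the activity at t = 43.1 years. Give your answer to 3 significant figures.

Over Δt = 37.6 − 15.8 = 21.8 years, the level fell by a factor of 2370/694 ≈ 3.415.
n = log₂(3.415) ≈ 1.7719 half-lives, so t½ = 21.8/1.7719 ≈ 12.303 years.
From t = 37.6 to t = 43.1: 694 × (1/2)^((43.1−37.6)/12.303) ≈ 509.08 dpm.

509 dpm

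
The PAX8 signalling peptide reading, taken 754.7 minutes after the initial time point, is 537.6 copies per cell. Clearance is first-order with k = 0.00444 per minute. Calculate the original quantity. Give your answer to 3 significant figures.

15300 copies per cell

t½ = ln 2 / k = 0.69315 / 0.00444 ≈ 156.11 minutes.
Number of half-lives elapsed: n = 754.7/156.11 ≈ 4.8343.
A₀ = A × 2^n = 537.6 × 2^4.8343 = 537.6 × 28.527 ≈ 15336 copies per cell.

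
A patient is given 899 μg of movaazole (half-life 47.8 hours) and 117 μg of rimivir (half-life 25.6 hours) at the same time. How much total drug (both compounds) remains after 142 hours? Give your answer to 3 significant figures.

117 μg

movaazole: 899 × (1/2)^(142/47.8) = 899 × (1/2)^2.9707 ≈ 114.68 μg.
rimivir: 117 × (1/2)^(142/25.6) = 117 × (1/2)^5.5469 ≈ 2.5027 μg.
Total = 114.68 + 2.5027 ≈ 117.18 μg.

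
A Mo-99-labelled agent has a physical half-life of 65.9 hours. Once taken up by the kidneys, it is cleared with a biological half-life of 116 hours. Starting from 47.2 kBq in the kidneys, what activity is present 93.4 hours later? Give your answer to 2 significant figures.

10 kBq

1/t_eff = 1/t_phys + 1/t_biol = 1/65.9 + 1/116 = 0.023795 per hour.
t_eff = 65.9 × 116 / (65.9 + 116) ≈ 42.025 hours.
Remaining = 47.2 × (1/2)^(93.4/42.025) = 47.2 × (1/2)^2.2225 ≈ 10.114 kBq.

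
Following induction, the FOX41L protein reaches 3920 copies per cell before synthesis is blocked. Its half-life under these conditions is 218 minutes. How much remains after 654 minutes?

490 copies per cell

Elapsed time is 3 half-lives (654/218).
Each half-life halves the amount: 3920 × (1/2)^3 = 3920/8 = 490 copies per cell.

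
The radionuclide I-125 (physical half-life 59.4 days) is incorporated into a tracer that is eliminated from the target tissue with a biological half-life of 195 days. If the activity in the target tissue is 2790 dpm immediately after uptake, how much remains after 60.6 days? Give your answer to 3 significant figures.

1110 dpm

1/t_eff = 1/t_phys + 1/t_biol = 1/59.4 + 1/195 = 0.021963 per day.
t_eff = 59.4 × 195 / (59.4 + 195) ≈ 45.531 days.
Remaining = 2790 × (1/2)^(60.6/45.531) = 2790 × (1/2)^1.331 ≈ 1109 dpm.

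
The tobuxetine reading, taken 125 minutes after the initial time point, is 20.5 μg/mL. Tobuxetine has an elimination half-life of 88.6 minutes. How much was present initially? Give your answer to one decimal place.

Number of half-lives elapsed: n = 125/88.6 ≈ 1.4108.
A₀ = A × 2^n = 20.5 × 2^1.4108 = 20.5 × 2.6589 ≈ 54.508 μg/mL.

54.5 μg/mL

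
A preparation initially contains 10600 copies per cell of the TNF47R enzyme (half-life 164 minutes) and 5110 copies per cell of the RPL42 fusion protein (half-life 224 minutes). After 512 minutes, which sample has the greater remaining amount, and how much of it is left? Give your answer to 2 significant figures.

TNF47R enzyme: 10600 × (1/2)^3.122 ≈ 1217.6 copies per cell.
RPL42 fusion protein: 5110 × (1/2)^2.2857 ≈ 1048 copies per cell.
TNF47R enzyme has more remaining, at ≈ 1217.6 copies per cell.

TNF47R enzyme, 1200 copies per cell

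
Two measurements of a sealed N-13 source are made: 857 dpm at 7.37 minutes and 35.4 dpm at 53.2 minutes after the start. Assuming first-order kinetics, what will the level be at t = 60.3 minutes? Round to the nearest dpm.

22 dpm

Over Δt = 53.2 − 7.37 = 45.83 minutes, the level fell by a factor of 857/35.4 ≈ 24.209.
n = log₂(24.209) ≈ 4.5975 half-lives, so t½ = 45.83/4.5975 ≈ 9.9685 minutes.
From t = 53.2 to t = 60.3: 35.4 × (1/2)^((60.3−53.2)/9.9685) ≈ 21.607 dpm.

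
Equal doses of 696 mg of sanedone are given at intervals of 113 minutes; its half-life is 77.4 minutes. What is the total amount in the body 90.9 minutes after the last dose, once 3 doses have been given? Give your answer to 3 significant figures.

The 3 doses were given 316.9, 203.9, 90.9 minutes ago.
Total = 696·(1/2)^(316.9/77.4) + 696·(1/2)^(203.9/77.4) + 696·(1/2)^(90.9/77.4)
      = 40.747 + 112.09 + 308.37 ≈ 461.21 mg.

461 mg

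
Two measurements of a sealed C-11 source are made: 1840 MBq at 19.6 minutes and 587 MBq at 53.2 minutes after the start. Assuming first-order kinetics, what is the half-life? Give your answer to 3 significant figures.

20.4 minutes

Over Δt = 53.2 − 19.6 = 33.6 minutes, the level fell by a factor of 1840/587 ≈ 3.1346.
n = log₂(3.1346) ≈ 1.6483 half-lives, so t½ = 33.6/1.6483 ≈ 20.385 minutes.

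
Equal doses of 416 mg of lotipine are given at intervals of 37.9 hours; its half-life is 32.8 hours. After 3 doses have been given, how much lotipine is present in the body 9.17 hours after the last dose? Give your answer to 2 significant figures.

The 3 doses were given 84.97, 47.07, 9.17 hours ago.
Total = 416·(1/2)^(84.97/32.8) + 416·(1/2)^(47.07/32.8) + 416·(1/2)^(9.17/32.8)
      = 69.065 + 153.85 + 342.72 ≈ 565.63 mg.

570 mg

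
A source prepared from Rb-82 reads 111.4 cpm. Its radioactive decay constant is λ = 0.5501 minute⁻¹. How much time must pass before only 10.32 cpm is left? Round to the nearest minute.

4 minutes

t½ = ln 2 / λ = 0.69315 / 0.5501 ≈ 1.26 minutes.
Fraction remaining = 10.32/111.4 ≈ 0.092639.
n = log₂(111.4/10.32) = ln(10.795)/ln 2 ≈ 3.4322 half-lives.
t = n × t½ = 3.4322 × 1.26 ≈ 4.3247 minutes.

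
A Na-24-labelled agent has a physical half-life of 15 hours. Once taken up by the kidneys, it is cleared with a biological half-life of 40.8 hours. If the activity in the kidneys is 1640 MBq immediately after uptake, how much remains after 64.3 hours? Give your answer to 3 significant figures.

1/t_eff = 1/t_phys + 1/t_biol = 1/15 + 1/40.8 = 0.091176 per hour.
t_eff = 15 × 40.8 / (15 + 40.8) ≈ 10.968 hours.
Remaining = 1640 × (1/2)^(64.3/10.968) = 1640 × (1/2)^5.8626 ≈ 28.185 MBq.

28.2 MBq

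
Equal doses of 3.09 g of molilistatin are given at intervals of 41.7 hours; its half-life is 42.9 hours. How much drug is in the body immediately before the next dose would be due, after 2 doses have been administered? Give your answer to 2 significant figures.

The 2 doses were given 83.4, 41.7 hours ago.
Total = 3.09·(1/2)^(83.4/42.9) + 3.09·(1/2)^(41.7/42.9)
      = 0.80304 + 1.5752 ≈ 2.3783 g.

2.4 g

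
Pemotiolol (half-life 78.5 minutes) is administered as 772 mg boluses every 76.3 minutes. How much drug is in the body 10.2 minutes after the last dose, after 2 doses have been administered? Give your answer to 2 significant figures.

1100 mg

The 2 doses were given 86.5, 10.2 minutes ago.
Total = 772·(1/2)^(86.5/78.5) + 772·(1/2)^(10.2/78.5)
      = 359.67 + 705.51 ≈ 1065.2 mg.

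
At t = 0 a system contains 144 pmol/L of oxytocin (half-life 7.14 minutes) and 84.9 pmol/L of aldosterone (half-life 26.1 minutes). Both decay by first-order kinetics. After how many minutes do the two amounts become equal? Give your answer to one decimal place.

7.5 minutes

Set 144·(1/2)^(t/7.14) = 84.9·(1/2)^(t/26.1).
Taking log₂: log₂(144/84.9) = t·(1/7.14 − 1/26.1).
log₂(1.6961) = 0.76223; 1/7.14 − 1/26.1 = 0.10174.
t = 0.76223 / 0.10174 ≈ 7.4918 minutes.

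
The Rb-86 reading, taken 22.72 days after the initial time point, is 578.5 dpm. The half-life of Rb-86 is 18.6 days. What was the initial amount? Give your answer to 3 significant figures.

1350 dpm

Number of half-lives elapsed: n = 22.72/18.6 ≈ 1.2215.
A₀ = A × 2^n = 578.5 × 2^1.2215 = 578.5 × 2.3319 ≈ 1349 dpm.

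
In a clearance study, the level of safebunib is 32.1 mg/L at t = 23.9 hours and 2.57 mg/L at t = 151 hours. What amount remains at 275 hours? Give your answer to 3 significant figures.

Over Δt = 151 − 23.9 = 127.1 hours, the level fell by a factor of 32.1/2.57 ≈ 12.49.
n = log₂(12.49) ≈ 3.6427 half-lives, so t½ = 127.1/3.6427 ≈ 34.891 hours.
From t = 151 to t = 275: 2.57 × (1/2)^((275−151)/34.891) ≈ 0.21883 mg/L.

0.219 mg/L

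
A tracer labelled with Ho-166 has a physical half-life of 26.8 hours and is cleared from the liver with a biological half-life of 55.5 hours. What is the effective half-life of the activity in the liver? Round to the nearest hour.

1/t_eff = 1/t_phys + 1/t_biol = 1/26.8 + 1/55.5 = 0.055331 per hour.
t_eff = 26.8 × 55.5 / (26.8 + 55.5) ≈ 18.073 hours.

18 hours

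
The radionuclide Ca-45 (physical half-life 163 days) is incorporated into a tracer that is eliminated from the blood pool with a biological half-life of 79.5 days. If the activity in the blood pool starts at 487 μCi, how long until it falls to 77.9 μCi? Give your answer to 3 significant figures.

1/t_eff = 1/t_phys + 1/t_biol = 1/163 + 1/79.5 = 0.018714 per day.
t_eff = 163 × 79.5 / (163 + 79.5) ≈ 53.437 days.
n = log₂(487/77.9) ≈ 2.6442; t = 2.6442 × 53.437 ≈ 141.3 days.

141 days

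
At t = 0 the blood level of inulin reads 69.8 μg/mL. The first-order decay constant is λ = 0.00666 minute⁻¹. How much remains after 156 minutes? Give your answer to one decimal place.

t½ = ln 2 / λ = 0.69315 / 0.00666 ≈ 104.08 minutes.
Number of half-lives: n = 156/104.08 ≈ 1.4989.
Remaining = 69.8 × (1/2)^1.4989 = 69.8 × 0.35382 ≈ 24.697 μg/mL.

24.7 μg/mL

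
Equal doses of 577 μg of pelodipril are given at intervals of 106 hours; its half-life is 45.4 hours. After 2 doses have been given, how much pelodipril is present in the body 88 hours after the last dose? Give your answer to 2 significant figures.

180 μg

The 2 doses were given 194, 88 hours ago.
Total = 577·(1/2)^(194/45.4) + 577·(1/2)^(88/45.4)
      = 29.843 + 150.55 ≈ 180.39 μg.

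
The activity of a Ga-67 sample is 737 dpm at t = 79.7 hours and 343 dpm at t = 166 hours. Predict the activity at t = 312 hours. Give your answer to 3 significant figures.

Over Δt = 166 − 79.7 = 86.3 hours, the level fell by a factor of 737/343 ≈ 2.1487.
n = log₂(2.1487) ≈ 1.1035 half-lives, so t½ = 86.3/1.1035 ≈ 78.209 hours.
From t = 166 to t = 312: 343 × (1/2)^((312−166)/78.209) ≈ 94.044 dpm.

94.0 dpm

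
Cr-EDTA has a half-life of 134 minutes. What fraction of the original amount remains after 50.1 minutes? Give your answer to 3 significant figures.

0.772

n = 50.1/134 ≈ 0.37388 half-lives.
Fraction remaining = (1/2)^0.37388 ≈ 0.7717.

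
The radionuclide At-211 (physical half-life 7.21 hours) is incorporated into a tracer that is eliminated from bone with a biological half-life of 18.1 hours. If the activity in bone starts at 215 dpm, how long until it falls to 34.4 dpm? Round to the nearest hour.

1/t_eff = 1/t_phys + 1/t_biol = 1/7.21 + 1/18.1 = 0.19394 per hour.
t_eff = 7.21 × 18.1 / (7.21 + 18.1) ≈ 5.1561 hours.
n = log₂(215/34.4) ≈ 2.6439; t = 2.6439 × 5.1561 ≈ 13.632 hours.

14 hours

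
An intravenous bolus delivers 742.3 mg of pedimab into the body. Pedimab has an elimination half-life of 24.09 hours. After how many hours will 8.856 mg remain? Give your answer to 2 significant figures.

150 hours

Fraction remaining = 8.856/742.3 ≈ 0.01193.
n = log₂(742.3/8.856) = ln(83.819)/ln 2 ≈ 6.3892 half-lives.
t = n × t½ = 6.3892 × 24.09 ≈ 153.92 hours.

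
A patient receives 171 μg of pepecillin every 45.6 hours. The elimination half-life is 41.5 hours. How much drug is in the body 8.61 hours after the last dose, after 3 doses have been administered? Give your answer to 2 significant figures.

The 3 doses were given 99.81, 54.21, 8.61 hours ago.
Total = 171·(1/2)^(99.81/41.5) + 171·(1/2)^(54.21/41.5) + 171·(1/2)^(8.61/41.5)
      = 32.285 + 69.147 + 148.1 ≈ 249.53 μg.

250 μg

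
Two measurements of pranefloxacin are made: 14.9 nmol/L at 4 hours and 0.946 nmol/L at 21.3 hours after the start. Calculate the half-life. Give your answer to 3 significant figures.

Over Δt = 21.3 − 4 = 17.3 hours, the level fell by a factor of 14.9/0.946 ≈ 15.751.
n = log₂(15.751) ≈ 3.9773 half-lives, so t½ = 17.3/3.9773 ≈ 4.3497 hours.

4.35 hours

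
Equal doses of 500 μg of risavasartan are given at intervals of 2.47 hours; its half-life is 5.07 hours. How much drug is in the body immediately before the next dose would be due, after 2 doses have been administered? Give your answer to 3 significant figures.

611 μg

The 2 doses were given 4.94, 2.47 hours ago.
Total = 500·(1/2)^(4.94/5.07) + 500·(1/2)^(2.47/5.07)
      = 254.48 + 356.71 ≈ 611.19 μg.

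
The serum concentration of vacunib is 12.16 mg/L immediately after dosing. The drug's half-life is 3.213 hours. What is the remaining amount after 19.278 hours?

0.19 mg/L

Elapsed time is 6 half-lives (19.278/3.213).
Each half-life halves the amount: 12.16 × (1/2)^6 = 12.16/64 = 0.19 mg/L.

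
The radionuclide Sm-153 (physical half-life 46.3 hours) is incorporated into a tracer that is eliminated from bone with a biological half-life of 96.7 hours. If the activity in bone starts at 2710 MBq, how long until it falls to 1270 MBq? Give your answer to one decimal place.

1/t_eff = 1/t_phys + 1/t_biol = 1/46.3 + 1/96.7 = 0.03194 per hour.
t_eff = 46.3 × 96.7 / (46.3 + 96.7) ≈ 31.309 hours.
n = log₂(2710/1270) ≈ 1.0935; t = 1.0935 × 31.309 ≈ 34.235 hours.

34.2 hours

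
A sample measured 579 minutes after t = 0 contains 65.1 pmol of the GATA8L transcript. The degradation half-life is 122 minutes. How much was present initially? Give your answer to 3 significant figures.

1750 pmol

Number of half-lives elapsed: n = 579/122 ≈ 4.7459.
A₀ = A × 2^n = 65.1 × 2^4.7459 = 65.1 × 26.832 ≈ 1746.8 pmol.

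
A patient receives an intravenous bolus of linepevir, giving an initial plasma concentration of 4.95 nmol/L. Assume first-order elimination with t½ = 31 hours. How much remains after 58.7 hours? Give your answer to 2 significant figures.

1.3 nmol/L

Number of half-lives: n = 58.7/31 ≈ 1.8935.
Remaining = 4.95 × (1/2)^1.8935 = 4.95 × 0.26914 ≈ 1.3323 nmol/L.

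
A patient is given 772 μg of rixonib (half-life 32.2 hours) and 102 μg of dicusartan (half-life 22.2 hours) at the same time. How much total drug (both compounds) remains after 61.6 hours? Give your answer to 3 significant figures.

220 μg

rixonib: 772 × (1/2)^(61.6/32.2) = 772 × (1/2)^1.913 ≈ 204.99 μg.
dicusartan: 102 × (1/2)^(61.6/22.2) = 102 × (1/2)^2.7748 ≈ 14.904 μg.
Total = 204.99 + 14.904 ≈ 219.89 μg.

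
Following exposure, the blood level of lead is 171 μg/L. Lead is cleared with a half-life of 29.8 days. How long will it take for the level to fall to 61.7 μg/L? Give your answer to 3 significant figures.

Fraction remaining = 61.7/171 ≈ 0.36082.
n = log₂(171/61.7) = ln(2.7715)/ln 2 ≈ 1.4707 half-lives.
t = n × t½ = 1.4707 × 29.8 ≈ 43.825 days.

43.8 days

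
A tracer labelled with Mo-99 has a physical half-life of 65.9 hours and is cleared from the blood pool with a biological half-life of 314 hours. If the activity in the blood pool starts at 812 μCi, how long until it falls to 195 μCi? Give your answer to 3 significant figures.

112 hours

1/t_eff = 1/t_phys + 1/t_biol = 1/65.9 + 1/314 = 0.018359 per hour.
t_eff = 65.9 × 314 / (65.9 + 314) ≈ 54.469 hours.
n = log₂(812/195) ≈ 2.058; t = 2.058 × 54.469 ≈ 112.1 hours.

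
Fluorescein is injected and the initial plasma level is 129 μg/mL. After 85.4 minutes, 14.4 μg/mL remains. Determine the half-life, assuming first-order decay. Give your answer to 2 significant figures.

A/A₀ = 14.4/129 ≈ 0.11163.
n = log₂(8.9583) ≈ 3.1632 half-lives elapsed in 85.4 minutes.
t½ = 85.4/3.1632 ≈ 26.998 minutes.

27 minutes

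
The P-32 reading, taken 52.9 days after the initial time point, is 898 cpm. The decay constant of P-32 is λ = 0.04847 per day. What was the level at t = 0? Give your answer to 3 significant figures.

11700 cpm

t½ = ln 2 / λ = 0.69315 / 0.04847 ≈ 14.301 days.
Number of half-lives elapsed: n = 52.9/14.301 ≈ 3.6992.
A₀ = A × 2^n = 898 × 2^3.6992 = 898 × 12.988 ≈ 11664 cpm.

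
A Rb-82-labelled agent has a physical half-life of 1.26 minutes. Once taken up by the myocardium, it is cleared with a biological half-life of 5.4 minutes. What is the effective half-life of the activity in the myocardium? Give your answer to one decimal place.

1.0 minutes

1/t_eff = 1/t_phys + 1/t_biol = 1/1.26 + 1/5.4 = 0.97884 per minute.
t_eff = 1.26 × 5.4 / (1.26 + 5.4) ≈ 1.0216 minutes.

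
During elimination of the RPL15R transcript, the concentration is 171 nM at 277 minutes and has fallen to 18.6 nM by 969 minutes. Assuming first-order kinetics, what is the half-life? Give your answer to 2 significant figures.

220 minutes

Over Δt = 969 − 277 = 692 minutes, the level fell by a factor of 171/18.6 ≈ 9.1935.
n = log₂(9.1935) ≈ 3.2006 half-lives, so t½ = 692/3.2006 ≈ 216.21 minutes.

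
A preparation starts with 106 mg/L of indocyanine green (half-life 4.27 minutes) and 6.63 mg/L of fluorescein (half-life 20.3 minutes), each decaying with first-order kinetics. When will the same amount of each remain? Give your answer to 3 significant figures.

Set 106·(1/2)^(t/4.27) = 6.63·(1/2)^(t/20.3).
Taking log₂: log₂(106/6.63) = t·(1/4.27 − 1/20.3).
log₂(15.988) = 3.9989; 1/4.27 − 1/20.3 = 0.18493.
t = 3.9989 / 0.18493 ≈ 21.624 minutes.

21.6 minutes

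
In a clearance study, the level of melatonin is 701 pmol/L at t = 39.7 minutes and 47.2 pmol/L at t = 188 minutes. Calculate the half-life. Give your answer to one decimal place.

Over Δt = 188 − 39.7 = 148.3 minutes, the level fell by a factor of 701/47.2 ≈ 14.852.
n = log₂(14.852) ≈ 3.8926 half-lives, so t½ = 148.3/3.8926 ≈ 38.098 minutes.

38.1 minutes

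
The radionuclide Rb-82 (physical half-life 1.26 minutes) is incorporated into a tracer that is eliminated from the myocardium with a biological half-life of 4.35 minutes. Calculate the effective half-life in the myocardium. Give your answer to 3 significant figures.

0.977 minutes

1/t_eff = 1/t_phys + 1/t_biol = 1/1.26 + 1/4.35 = 1.0235 per minute.
t_eff = 1.26 × 4.35 / (1.26 + 4.35) ≈ 0.97701 minutes.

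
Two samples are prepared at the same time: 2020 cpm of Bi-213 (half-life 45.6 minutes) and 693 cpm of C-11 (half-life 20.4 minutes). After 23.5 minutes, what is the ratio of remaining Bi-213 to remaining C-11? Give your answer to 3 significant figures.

4.53

Bi-213: 2020 × (1/2)^(23.5/45.6) = 2020 × (1/2)^0.51535 ≈ 1413.2 cpm.
C-11: 693 × (1/2)^(23.5/20.4) = 693 × (1/2)^1.152 ≈ 311.86 cpm.
Ratio ≈ 1413.2 / 311.86 ≈ 4.5317.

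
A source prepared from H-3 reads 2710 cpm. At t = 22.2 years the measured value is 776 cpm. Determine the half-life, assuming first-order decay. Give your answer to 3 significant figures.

12.3 years

A/A₀ = 776/2710 ≈ 0.28635.
n = log₂(3.4923) ≈ 1.8042 half-lives elapsed in 22.2 years.
t½ = 22.2/1.8042 ≈ 12.305 years.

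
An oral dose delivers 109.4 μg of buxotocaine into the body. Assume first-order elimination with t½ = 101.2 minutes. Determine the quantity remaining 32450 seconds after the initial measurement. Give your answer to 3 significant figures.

Convert the elapsed time: 32450 seconds = 540.833 minutes.
Number of half-lives: n = 540.833/101.2 ≈ 5.3442.
Remaining = 109.4 × (1/2)^5.3442 = 109.4 × 0.024617 ≈ 2.6931 μg.

2.69 μg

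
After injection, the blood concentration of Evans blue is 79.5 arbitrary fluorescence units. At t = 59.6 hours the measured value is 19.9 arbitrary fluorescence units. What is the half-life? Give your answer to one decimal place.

29.8 hours

A/A₀ = 19.9/79.5 ≈ 0.25031.
n = log₂(3.995) ≈ 1.9982 half-lives elapsed in 59.6 hours.
t½ = 59.6/1.9982 ≈ 29.827 hours.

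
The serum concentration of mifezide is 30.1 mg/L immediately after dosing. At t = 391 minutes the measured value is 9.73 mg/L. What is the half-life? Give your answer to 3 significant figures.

240 minutes

A/A₀ = 9.73/30.1 ≈ 0.32326.
n = log₂(3.0935) ≈ 1.6293 half-lives elapsed in 391 minutes.
t½ = 391/1.6293 ≈ 239.99 minutes.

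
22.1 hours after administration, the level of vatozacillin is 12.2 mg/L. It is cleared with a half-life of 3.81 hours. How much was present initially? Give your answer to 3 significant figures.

680 mg/L

Number of half-lives elapsed: n = 22.1/3.81 ≈ 5.8005.
A₀ = A × 2^n = 12.2 × 2^5.8005 = 12.2 × 55.736 ≈ 679.97 mg/L.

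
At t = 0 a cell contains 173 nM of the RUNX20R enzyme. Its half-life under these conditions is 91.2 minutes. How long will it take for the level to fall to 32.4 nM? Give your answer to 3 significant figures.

220 minutes

Fraction remaining = 32.4/173 ≈ 0.18728.
n = log₂(173/32.4) = ln(5.3395)/ln 2 ≈ 2.4167 half-lives.
t = n × t½ = 2.4167 × 91.2 ≈ 220.4 minutes.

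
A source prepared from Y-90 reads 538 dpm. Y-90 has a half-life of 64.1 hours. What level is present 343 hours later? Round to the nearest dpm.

Number of half-lives: n = 343/64.1 ≈ 5.351.
Remaining = 538 × (1/2)^5.351 = 538 × 0.024501 ≈ 13.182 dpm.

13 dpm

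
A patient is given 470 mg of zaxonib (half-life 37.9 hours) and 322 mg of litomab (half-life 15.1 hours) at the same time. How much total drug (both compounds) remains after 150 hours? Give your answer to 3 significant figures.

30.6 mg

zaxonib: 470 × (1/2)^(150/37.9) = 470 × (1/2)^3.9578 ≈ 30.247 mg.
litomab: 322 × (1/2)^(150/15.1) = 322 × (1/2)^9.9338 ≈ 0.32922 mg.
Total = 30.247 + 0.32922 ≈ 30.576 mg.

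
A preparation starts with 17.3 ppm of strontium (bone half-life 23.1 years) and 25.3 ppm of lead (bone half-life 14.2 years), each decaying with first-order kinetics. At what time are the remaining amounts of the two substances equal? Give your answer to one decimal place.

Set 17.3·(1/2)^(t/23.1) = 25.3·(1/2)^(t/14.2).
Taking log₂: log₂(17.3/25.3) = t·(1/23.1 − 1/14.2).
log₂(0.68379) = -0.54837; 1/23.1 − 1/14.2 = -0.027132.
t = -0.54837 / -0.027132 ≈ 20.211 years.

20.2 years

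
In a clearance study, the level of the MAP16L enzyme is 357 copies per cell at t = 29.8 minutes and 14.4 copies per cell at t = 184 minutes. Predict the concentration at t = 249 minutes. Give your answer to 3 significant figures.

3.72 copies per cell

Over Δt = 184 − 29.8 = 154.2 minutes, the level fell by a factor of 357/14.4 ≈ 24.792.
n = log₂(24.792) ≈ 4.6318 half-lives, so t½ = 154.2/4.6318 ≈ 33.292 minutes.
From t = 184 to t = 249: 14.4 × (1/2)^((249−184)/33.292) ≈ 3.7207 copies per cell.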